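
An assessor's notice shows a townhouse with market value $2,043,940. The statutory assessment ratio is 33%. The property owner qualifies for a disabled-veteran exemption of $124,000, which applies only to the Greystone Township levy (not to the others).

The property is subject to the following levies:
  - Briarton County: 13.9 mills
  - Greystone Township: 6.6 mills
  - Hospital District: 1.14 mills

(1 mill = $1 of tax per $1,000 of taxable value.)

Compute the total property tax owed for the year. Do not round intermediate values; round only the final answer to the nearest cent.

Assessed value = $2,043,940 × 0.33 = $674,500.2
Briarton County: $674,500.2 × 0.0139 = $9,375.55278
Greystone Township: ($674,500.2 − $124,000) × 0.0066 = $550,500.2 × 0.0066 = $3,633.30132
Hospital District: $674,500.2 × 0.00114 = $768.930228
Total = $13,777.784328

$13,777.78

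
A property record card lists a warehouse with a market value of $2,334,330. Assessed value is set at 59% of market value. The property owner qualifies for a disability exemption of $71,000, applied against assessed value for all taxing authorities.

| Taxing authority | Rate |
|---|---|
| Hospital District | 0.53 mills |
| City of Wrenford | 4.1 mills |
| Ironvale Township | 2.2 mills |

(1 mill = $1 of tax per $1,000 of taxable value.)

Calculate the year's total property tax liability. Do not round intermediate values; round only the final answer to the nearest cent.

Assessed value = $2,334,330 × 0.59 = $1,377,254.7
Taxable value = $1,377,254.7 − $71,000 = $1,306,254.7
Hospital District: $1,306,254.7 × 0.00053 = $692.314991
City of Wrenford: $1,306,254.7 × 0.0041 = $5,355.64427
Ironvale Township: $1,306,254.7 × 0.0022 = $2,873.76034
Total = $692.314991 + $5,355.64427 + $2,873.76034 = $8,921.719601

$8,921.72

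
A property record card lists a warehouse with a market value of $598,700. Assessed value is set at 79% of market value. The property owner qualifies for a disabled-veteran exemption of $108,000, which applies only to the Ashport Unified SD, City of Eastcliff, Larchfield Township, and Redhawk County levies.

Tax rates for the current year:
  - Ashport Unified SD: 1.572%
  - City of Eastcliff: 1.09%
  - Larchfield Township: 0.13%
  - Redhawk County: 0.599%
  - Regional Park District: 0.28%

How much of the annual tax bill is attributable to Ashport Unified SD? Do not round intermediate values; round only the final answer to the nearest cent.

$5,737.38

Assessed value = $598,700 × 0.79 = $472,973
Ashport Unified SD taxable value = $472,973 − $108,000 = $364,973
Ashport Unified SD levy = $364,973 × 0.01572 = $5,737.37556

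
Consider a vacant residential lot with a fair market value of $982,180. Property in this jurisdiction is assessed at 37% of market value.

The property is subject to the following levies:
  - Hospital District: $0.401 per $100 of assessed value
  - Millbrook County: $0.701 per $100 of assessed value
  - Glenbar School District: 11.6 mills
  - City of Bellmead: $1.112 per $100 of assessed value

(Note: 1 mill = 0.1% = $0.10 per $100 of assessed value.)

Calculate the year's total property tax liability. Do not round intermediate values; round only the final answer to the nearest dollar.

Assessed value = $982,180 × 0.37 = $363,406.6
Hospital District: $363,406.6 × 0.00401 = $1,457.260466
Millbrook County: $363,406.6 × 0.00701 = $2,547.480266
Glenbar School District: $363,406.6 × 0.0116 = $4,215.51656
City of Bellmead: $363,406.6 × 0.01112 = $4,041.081392
Total = $12,261.338684

$12,261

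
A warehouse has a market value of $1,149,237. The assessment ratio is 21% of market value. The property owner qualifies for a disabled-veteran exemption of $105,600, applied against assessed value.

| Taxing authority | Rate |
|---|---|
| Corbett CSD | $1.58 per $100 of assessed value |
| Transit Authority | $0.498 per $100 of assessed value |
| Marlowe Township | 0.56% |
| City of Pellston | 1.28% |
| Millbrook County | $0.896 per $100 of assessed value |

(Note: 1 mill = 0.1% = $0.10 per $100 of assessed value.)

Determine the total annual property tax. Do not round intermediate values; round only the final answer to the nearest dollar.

Assessed value = $1,149,237 × 0.21 = $241,339.77
Taxable value = $241,339.77 − $105,600 = $135,739.77
Corbett CSD: $135,739.77 × 0.0158 = $2,144.688366
Transit Authority: $135,739.77 × 0.00498 = $675.9840546
Marlowe Township: $135,739.77 × 0.0056 = $760.142712
City of Pellston: $135,739.77 × 0.0128 = $1,737.469056
Millbrook County: $135,739.77 × 0.00896 = $1,216.2283392
Total = $6,534.5125278

$6,535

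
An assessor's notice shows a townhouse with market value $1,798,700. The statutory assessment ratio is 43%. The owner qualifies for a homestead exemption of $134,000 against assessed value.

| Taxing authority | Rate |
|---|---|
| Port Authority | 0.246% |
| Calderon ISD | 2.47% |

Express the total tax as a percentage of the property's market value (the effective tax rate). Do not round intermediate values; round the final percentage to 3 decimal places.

Assessed value = $1,798,700 × 0.43 = $773,441
Taxable value = $773,441 − $134,000 = $639,441
Port Authority: $639,441 × 0.00246 = $1,573.02486
Calderon ISD: $639,441 × 0.0247 = $15,794.1927
Total tax = $17,367.21756
Effective rate = $17,367.21756 ÷ $1,798,700 = 0.966% of market value

0.966%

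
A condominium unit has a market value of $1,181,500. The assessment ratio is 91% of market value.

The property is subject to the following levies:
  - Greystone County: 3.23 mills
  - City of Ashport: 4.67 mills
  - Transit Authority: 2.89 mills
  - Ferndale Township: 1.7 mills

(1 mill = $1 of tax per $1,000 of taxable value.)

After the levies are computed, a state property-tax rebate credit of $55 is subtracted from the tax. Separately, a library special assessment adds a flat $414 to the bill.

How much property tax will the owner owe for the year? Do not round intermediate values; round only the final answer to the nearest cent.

Assessed value = $1,181,500 × 0.91 = $1,075,165
Greystone County: $1,075,165 × 0.00323 = $3,472.78295
City of Ashport: $1,075,165 × 0.00467 = $5,021.02055
Transit Authority: $1,075,165 × 0.00289 = $3,107.22685
Ferndale Township: $1,075,165 × 0.0017 = $1,827.7805
Levies subtotal = $13,428.81085
After credit = $13,428.81085 − $55 = $13,373.81085
Total = $13,373.81085 + $414 = $13,787.81085

$13,787.81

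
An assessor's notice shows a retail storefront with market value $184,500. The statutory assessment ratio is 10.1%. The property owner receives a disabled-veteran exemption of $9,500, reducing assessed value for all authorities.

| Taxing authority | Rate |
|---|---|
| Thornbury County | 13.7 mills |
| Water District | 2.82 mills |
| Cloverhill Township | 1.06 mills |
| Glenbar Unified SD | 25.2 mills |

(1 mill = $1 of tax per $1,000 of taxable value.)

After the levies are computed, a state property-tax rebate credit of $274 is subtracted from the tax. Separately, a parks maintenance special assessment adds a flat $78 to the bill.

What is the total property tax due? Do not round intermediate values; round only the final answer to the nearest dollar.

Assessed value = $184,500 × 0.101 = $18,634.5
Taxable value = $18,634.5 − $9,500 = $9,134.5
Thornbury County: $9,134.5 × 0.0137 = $125.14265
Water District: $9,134.5 × 0.00282 = $25.75929
Cloverhill Township: $9,134.5 × 0.00106 = $9.68257
Glenbar Unified SD: $9,134.5 × 0.0252 = $230.1894
Levies subtotal = $390.77391
After credit = $390.77391 − $274 = $116.77391
Total = $116.77391 + $78 = $194.77391

$195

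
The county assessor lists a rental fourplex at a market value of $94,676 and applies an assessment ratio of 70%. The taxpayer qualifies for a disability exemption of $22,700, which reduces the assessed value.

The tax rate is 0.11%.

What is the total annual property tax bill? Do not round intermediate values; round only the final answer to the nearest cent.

$47.93

Assessed value = $94,676 × 0.7 = $66,273.2
Taxable value = $66,273.2 − $22,700 = $43,573.2
Tax = $43,573.2 × 0.0011 = $47.93052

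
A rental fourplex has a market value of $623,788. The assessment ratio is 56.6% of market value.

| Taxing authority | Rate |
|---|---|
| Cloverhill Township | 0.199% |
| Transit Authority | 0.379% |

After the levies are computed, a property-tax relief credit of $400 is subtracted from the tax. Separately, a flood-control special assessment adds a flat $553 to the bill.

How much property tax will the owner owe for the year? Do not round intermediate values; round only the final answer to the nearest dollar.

$2,194

Assessed value = $623,788 × 0.566 = $353,064.008
Cloverhill Township: $353,064.008 × 0.00199 = $702.59737592
Transit Authority: $353,064.008 × 0.00379 = $1,338.11259032
Levies subtotal = $2,040.70996624
After credit = $2,040.70996624 − $400 = $1,640.70996624
Total = $1,640.70996624 + $553 = $2,193.70996624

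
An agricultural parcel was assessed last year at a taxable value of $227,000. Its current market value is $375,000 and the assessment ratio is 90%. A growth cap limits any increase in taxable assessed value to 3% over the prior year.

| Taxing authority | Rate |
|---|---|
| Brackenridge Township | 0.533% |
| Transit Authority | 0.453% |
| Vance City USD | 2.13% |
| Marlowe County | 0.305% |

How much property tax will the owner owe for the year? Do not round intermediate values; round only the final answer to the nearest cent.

$7,998.64

Uncapped assessed value = $375,000 × 0.9 = $337,500
Cap limit = $227,000 × 1.03 = $233,810
Taxable assessed value = min($337,500, $233,810) = $233,810 (cap binds)
Brackenridge Township: $233,810 × 0.00533 = $1,246.2073
Transit Authority: $233,810 × 0.00453 = $1,059.1593
Vance City USD: $233,810 × 0.0213 = $4,980.153
Marlowe County: $233,810 × 0.00305 = $713.1205
Total = $7,998.6401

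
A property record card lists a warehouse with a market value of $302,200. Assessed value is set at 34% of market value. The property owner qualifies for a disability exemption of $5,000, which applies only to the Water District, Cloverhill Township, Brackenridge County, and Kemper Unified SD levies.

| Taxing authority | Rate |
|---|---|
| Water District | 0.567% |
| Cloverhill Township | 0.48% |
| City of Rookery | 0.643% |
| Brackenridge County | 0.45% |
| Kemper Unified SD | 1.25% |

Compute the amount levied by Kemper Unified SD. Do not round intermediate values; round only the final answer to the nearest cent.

Assessed value = $302,200 × 0.34 = $102,748
Kemper Unified SD taxable value = $102,748 − $5,000 = $97,748
Kemper Unified SD levy = $97,748 × 0.0125 = $1,221.85

$1,221.85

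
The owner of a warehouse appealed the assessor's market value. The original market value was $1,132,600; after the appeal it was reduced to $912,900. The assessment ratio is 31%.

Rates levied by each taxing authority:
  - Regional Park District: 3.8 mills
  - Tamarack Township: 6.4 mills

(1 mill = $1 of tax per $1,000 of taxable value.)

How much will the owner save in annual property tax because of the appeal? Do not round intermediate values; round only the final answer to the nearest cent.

$694.69

Old assessed value = $1,132,600 × 0.31 = $351,106
New assessed value = $912,900 × 0.31 = $282,999
Combined rate = 0.0038 + 0.0064 = 0.0102
Old tax = $351,106 × 0.0102 = $3,581.2812
New tax = $282,999 × 0.0102 = $2,886.5898
Reduction = $3,581.2812 − $2,886.5898 = $694.6914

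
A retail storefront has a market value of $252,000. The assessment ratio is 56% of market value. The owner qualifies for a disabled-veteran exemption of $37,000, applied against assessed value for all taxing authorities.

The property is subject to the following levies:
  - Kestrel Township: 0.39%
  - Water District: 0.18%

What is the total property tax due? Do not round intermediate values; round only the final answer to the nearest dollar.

Assessed value = $252,000 × 0.56 = $141,120
Taxable value = $141,120 − $37,000 = $104,120
Kestrel Township: $104,120 × 0.0039 = $406.068
Water District: $104,120 × 0.0018 = $187.416
Total = $406.068 + $187.416 = $593.484

$593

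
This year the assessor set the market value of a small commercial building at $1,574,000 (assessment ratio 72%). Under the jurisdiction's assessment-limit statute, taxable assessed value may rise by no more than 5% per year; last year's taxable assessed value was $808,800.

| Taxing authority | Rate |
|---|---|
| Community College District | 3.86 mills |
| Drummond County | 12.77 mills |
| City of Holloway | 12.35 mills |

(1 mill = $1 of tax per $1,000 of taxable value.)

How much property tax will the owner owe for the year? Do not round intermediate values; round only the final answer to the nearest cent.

Uncapped assessed value = $1,574,000 × 0.72 = $1,133,280
Cap limit = $808,800 × 1.05 = $849,240
Taxable assessed value = min($1,133,280, $849,240) = $849,240 (cap binds)
Community College District: $849,240 × 0.00386 = $3,278.0664
Drummond County: $849,240 × 0.01277 = $10,844.7948
City of Holloway: $849,240 × 0.01235 = $10,488.114
Total = $24,610.9752

$24,610.98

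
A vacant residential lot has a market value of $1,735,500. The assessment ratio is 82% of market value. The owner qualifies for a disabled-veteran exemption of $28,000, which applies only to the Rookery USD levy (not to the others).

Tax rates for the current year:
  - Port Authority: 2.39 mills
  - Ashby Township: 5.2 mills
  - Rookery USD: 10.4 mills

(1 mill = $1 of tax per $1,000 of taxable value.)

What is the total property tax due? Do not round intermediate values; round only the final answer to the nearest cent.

$25,310.55

Assessed value = $1,735,500 × 0.82 = $1,423,110
Port Authority: $1,423,110 × 0.00239 = $3,401.2329
Ashby Township: $1,423,110 × 0.0052 = $7,400.172
Rookery USD: ($1,423,110 − $28,000) × 0.0104 = $1,395,110 × 0.0104 = $14,509.144
Total = $25,310.5489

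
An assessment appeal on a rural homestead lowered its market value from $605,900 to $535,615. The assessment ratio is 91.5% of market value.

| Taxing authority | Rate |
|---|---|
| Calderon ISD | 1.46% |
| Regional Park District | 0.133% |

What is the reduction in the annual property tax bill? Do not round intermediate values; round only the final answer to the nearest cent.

$1,024.47

Old assessed value = $605,900 × 0.915 = $554,398.5
New assessed value = $535,615 × 0.915 = $490,087.725
Combined rate = 0.0146 + 0.00133 = 0.01593
Old tax = $554,398.5 × 0.01593 = $8,831.568105
New tax = $490,087.725 × 0.01593 = $7,807.09745925
Reduction = $8,831.568105 − $7,807.09745925 = $1,024.47064575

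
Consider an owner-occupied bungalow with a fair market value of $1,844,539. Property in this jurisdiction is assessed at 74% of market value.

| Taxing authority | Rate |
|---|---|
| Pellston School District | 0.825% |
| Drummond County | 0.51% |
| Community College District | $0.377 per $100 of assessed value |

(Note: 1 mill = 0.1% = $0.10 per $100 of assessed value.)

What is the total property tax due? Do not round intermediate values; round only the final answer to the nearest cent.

Assessed value = $1,844,539 × 0.74 = $1,364,958.86
Pellston School District: $1,364,958.86 × 0.00825 = $11,260.910595
Drummond County: $1,364,958.86 × 0.0051 = $6,961.290186
Community College District: $1,364,958.86 × 0.00377 = $5,145.8949022
Total = $23,368.0956832

$23,368.10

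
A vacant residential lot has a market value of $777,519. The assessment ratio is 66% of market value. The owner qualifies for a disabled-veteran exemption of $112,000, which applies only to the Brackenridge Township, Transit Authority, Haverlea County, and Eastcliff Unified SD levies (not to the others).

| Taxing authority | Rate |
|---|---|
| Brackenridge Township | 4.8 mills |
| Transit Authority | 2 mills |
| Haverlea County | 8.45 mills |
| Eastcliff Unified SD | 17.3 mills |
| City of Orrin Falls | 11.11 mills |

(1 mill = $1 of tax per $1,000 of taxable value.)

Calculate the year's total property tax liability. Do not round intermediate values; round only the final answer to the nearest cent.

Assessed value = $777,519 × 0.66 = $513,162.54
Brackenridge Township: ($513,162.54 − $112,000) × 0.0048 = $401,162.54 × 0.0048 = $1,925.580192
Transit Authority: ($513,162.54 − $112,000) × 0.002 = $401,162.54 × 0.002 = $802.32508
Haverlea County: ($513,162.54 − $112,000) × 0.00845 = $401,162.54 × 0.00845 = $3,389.823463
Eastcliff Unified SD: ($513,162.54 − $112,000) × 0.0173 = $401,162.54 × 0.0173 = $6,940.111942
City of Orrin Falls: $513,162.54 × 0.01111 = $5,701.2358194
Total = $18,759.0764964

$18,759.08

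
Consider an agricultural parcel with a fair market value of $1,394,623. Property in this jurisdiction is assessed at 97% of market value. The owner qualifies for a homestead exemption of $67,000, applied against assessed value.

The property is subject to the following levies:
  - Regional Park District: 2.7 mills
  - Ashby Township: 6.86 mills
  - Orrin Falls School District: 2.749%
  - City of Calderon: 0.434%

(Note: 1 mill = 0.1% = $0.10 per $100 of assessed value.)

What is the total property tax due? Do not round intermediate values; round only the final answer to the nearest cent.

$53,218.61

Assessed value = $1,394,623 × 0.97 = $1,352,784.31
Taxable value = $1,352,784.31 − $67,000 = $1,285,784.31
Regional Park District: $1,285,784.31 × 0.0027 = $3,471.617637
Ashby Township: $1,285,784.31 × 0.00686 = $8,820.4803666
Orrin Falls School District: $1,285,784.31 × 0.02749 = $35,346.2106819
City of Calderon: $1,285,784.31 × 0.00434 = $5,580.3039054
Total = $53,218.6125909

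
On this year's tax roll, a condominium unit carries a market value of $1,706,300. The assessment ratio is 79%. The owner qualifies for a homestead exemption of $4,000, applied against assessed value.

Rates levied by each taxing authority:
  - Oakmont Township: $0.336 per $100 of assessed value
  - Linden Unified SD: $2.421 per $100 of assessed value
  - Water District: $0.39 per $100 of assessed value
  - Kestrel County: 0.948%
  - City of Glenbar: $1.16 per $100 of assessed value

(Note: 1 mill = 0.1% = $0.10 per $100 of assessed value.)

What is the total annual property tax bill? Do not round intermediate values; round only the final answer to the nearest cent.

$70,625.99

Assessed value = $1,706,300 × 0.79 = $1,347,977
Taxable value = $1,347,977 − $4,000 = $1,343,977
Oakmont Township: $1,343,977 × 0.00336 = $4,515.76272
Linden Unified SD: $1,343,977 × 0.02421 = $32,537.68317
Water District: $1,343,977 × 0.0039 = $5,241.5103
Kestrel County: $1,343,977 × 0.00948 = $12,740.90196
City of Glenbar: $1,343,977 × 0.0116 = $15,590.1332
Total = $70,625.99135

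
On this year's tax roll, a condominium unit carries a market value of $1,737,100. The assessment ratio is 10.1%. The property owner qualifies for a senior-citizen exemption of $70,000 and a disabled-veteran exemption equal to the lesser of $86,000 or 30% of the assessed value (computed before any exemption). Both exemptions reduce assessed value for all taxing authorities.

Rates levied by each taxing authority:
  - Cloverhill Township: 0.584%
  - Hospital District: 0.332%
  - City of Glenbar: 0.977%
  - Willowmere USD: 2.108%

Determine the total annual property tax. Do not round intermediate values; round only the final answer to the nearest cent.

Assessed value = $1,737,100 × 0.101 = $175,447.1
Disabled-veteran exemption = min($86,000, 30% × $175,447.1) = min($86,000, $52,634.13) = $52,634.13 (percentage binds)
Taxable value = $175,447.1 − $70,000 − $52,634.13 = $52,812.97
Cloverhill Township: $52,812.97 × 0.00584 = $308.4277448
Hospital District: $52,812.97 × 0.00332 = $175.3390604
City of Glenbar: $52,812.97 × 0.00977 = $515.9827169
Willowmere USD: $52,812.97 × 0.02108 = $1,113.2974076
Total = $2,113.0469297

$2,113.05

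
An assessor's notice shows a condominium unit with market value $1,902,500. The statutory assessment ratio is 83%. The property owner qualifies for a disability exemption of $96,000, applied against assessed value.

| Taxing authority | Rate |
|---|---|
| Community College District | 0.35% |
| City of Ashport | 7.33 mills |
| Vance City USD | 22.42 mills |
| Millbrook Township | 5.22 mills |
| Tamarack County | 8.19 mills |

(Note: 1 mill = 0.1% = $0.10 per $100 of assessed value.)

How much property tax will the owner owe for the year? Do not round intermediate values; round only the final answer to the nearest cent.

$69,200.28

Assessed value = $1,902,500 × 0.83 = $1,579,075
Taxable value = $1,579,075 − $96,000 = $1,483,075
Community College District: $1,483,075 × 0.0035 = $5,190.7625
City of Ashport: $1,483,075 × 0.00733 = $10,870.93975
Vance City USD: $1,483,075 × 0.02242 = $33,250.5415
Millbrook Township: $1,483,075 × 0.00522 = $7,741.6515
Tamarack County: $1,483,075 × 0.00819 = $12,146.38425
Total = $69,200.2795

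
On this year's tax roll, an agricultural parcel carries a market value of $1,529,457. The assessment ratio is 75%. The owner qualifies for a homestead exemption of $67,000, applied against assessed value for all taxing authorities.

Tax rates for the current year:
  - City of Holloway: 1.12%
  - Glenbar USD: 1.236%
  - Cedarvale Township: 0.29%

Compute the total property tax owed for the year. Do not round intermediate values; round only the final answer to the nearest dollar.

$28,579

Assessed value = $1,529,457 × 0.75 = $1,147,092.75
Taxable value = $1,147,092.75 − $67,000 = $1,080,092.75
City of Holloway: $1,080,092.75 × 0.0112 = $12,097.0388
Glenbar USD: $1,080,092.75 × 0.01236 = $13,349.94639
Cedarvale Township: $1,080,092.75 × 0.0029 = $3,132.268975
Total = $12,097.0388 + $13,349.94639 + $3,132.268975 = $28,579.254165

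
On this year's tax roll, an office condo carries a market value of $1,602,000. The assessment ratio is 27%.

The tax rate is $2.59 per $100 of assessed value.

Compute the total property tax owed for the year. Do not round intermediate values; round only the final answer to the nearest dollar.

$11,203

Assessed value = $1,602,000 × 0.27 = $432,540
Tax = $432,540 × 0.0259 = $11,202.786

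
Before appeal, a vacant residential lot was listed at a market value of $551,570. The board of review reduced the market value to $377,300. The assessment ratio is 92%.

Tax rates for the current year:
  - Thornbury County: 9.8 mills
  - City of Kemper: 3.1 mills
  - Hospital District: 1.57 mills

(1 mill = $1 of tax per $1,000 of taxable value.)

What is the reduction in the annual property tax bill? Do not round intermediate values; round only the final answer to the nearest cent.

Old assessed value = $551,570 × 0.92 = $507,444.4
New assessed value = $377,300 × 0.92 = $347,116
Combined rate = 0.0098 + 0.0031 + 0.00157 = 0.01447
Old tax = $507,444.4 × 0.01447 = $7,342.720468
New tax = $347,116 × 0.01447 = $5,022.76852
Reduction = $7,342.720468 − $5,022.76852 = $2,319.951948

$2,319.95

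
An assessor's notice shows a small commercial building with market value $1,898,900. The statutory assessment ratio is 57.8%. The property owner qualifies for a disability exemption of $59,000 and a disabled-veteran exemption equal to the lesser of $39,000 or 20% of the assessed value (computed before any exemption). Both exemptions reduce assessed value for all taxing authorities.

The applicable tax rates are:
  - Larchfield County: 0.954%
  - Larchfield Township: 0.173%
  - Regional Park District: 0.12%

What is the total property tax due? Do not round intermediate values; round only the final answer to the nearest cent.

$12,464.57

Assessed value = $1,898,900 × 0.578 = $1,097,564.2
Disabled-veteran exemption = min($39,000, 20% × $1,097,564.2) = min($39,000, $219,512.84) = $39,000 (dollar cap binds)
Taxable value = $1,097,564.2 − $59,000 − $39,000 = $999,564.2
Larchfield County: $999,564.2 × 0.00954 = $9,535.842468
Larchfield Township: $999,564.2 × 0.00173 = $1,729.246066
Regional Park District: $999,564.2 × 0.0012 = $1,199.47704
Total = $12,464.565574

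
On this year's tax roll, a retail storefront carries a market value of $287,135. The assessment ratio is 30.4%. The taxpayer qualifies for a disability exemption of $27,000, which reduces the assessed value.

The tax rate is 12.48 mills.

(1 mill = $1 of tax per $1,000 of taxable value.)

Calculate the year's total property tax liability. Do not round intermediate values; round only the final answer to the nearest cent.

$752.41

Assessed value = $287,135 × 0.304 = $87,289.04
Taxable value = $87,289.04 − $27,000 = $60,289.04
Tax = $60,289.04 × 0.01248 = $752.4072192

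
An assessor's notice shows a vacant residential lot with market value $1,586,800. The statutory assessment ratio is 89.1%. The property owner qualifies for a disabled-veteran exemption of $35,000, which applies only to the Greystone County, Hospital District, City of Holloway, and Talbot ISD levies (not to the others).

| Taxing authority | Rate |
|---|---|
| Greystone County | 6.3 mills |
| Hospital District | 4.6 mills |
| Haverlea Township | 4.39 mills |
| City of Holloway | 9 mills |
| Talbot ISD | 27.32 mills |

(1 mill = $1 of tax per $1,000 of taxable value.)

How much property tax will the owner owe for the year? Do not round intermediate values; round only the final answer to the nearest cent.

$71,315.52

Assessed value = $1,586,800 × 0.891 = $1,413,838.8
Greystone County: ($1,413,838.8 − $35,000) × 0.0063 = $1,378,838.8 × 0.0063 = $8,686.68444
Hospital District: ($1,413,838.8 − $35,000) × 0.0046 = $1,378,838.8 × 0.0046 = $6,342.65848
Haverlea Township: $1,413,838.8 × 0.00439 = $6,206.752332
City of Holloway: ($1,413,838.8 − $35,000) × 0.009 = $1,378,838.8 × 0.009 = $12,409.5492
Talbot ISD: ($1,413,838.8 − $35,000) × 0.02732 = $1,378,838.8 × 0.02732 = $37,669.876016
Total = $71,315.520468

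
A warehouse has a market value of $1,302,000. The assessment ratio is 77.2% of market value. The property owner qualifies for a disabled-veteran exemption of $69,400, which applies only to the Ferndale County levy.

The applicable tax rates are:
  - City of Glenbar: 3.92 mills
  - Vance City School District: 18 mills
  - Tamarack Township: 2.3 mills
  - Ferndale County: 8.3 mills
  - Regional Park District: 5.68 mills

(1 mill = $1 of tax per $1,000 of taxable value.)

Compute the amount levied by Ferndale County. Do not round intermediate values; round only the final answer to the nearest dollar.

$7,767

Assessed value = $1,302,000 × 0.772 = $1,005,144
Ferndale County taxable value = $1,005,144 − $69,400 = $935,744
Ferndale County levy = $935,744 × 0.0083 = $7,766.6752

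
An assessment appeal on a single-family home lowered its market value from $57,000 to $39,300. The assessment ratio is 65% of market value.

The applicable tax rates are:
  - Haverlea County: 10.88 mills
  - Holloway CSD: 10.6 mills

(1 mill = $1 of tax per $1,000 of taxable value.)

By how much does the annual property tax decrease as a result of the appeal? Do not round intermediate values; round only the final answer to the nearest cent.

$247.13

Old assessed value = $57,000 × 0.65 = $37,050
New assessed value = $39,300 × 0.65 = $25,545
Combined rate = 0.01088 + 0.0106 = 0.02148
Old tax = $37,050 × 0.02148 = $795.834
New tax = $25,545 × 0.02148 = $548.7066
Reduction = $795.834 − $548.7066 = $247.1274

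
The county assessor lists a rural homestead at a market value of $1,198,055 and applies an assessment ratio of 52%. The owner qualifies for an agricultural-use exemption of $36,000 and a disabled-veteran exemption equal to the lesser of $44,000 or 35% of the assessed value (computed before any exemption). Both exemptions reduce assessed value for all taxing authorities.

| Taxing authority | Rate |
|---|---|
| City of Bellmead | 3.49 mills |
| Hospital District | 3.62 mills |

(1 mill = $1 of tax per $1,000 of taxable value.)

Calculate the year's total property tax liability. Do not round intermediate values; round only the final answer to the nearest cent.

Assessed value = $1,198,055 × 0.52 = $622,988.6
Disabled-veteran exemption = min($44,000, 35% × $622,988.6) = min($44,000, $218,046.01) = $44,000 (dollar cap binds)
Taxable value = $622,988.6 − $36,000 − $44,000 = $542,988.6
City of Bellmead: $542,988.6 × 0.00349 = $1,895.030214
Hospital District: $542,988.6 × 0.00362 = $1,965.618732
Total = $3,860.648946

$3,860.65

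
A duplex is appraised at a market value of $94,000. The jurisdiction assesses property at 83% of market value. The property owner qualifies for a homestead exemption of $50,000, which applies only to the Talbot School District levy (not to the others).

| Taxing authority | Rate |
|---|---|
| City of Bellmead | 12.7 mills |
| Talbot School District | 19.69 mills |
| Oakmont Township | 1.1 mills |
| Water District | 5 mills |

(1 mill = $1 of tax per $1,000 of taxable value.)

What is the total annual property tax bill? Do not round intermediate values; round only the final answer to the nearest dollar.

$2,018

Assessed value = $94,000 × 0.83 = $78,020
City of Bellmead: $78,020 × 0.0127 = $990.854
Talbot School District: ($78,020 − $50,000) × 0.01969 = $28,020 × 0.01969 = $551.7138
Oakmont Township: $78,020 × 0.0011 = $85.822
Water District: $78,020 × 0.005 = $390.1
Total = $2,018.4898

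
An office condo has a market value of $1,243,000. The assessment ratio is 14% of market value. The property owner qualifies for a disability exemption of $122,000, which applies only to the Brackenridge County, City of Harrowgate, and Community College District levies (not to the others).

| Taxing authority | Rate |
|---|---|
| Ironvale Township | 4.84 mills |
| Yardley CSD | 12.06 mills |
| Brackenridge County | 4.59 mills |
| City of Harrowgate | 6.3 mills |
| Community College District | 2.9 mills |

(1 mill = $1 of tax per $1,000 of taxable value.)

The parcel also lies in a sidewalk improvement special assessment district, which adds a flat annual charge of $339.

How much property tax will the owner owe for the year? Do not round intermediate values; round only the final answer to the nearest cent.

Assessed value = $1,243,000 × 0.14 = $174,020
Ironvale Township: $174,020 × 0.00484 = $842.2568
Yardley CSD: $174,020 × 0.01206 = $2,098.6812
Brackenridge County: ($174,020 − $122,000) × 0.00459 = $52,020 × 0.00459 = $238.7718
City of Harrowgate: ($174,020 − $122,000) × 0.0063 = $52,020 × 0.0063 = $327.726
Community College District: ($174,020 − $122,000) × 0.0029 = $52,020 × 0.0029 = $150.858
Levies subtotal = $3,658.2938
Total = $3,658.2938 + $339 = $3,997.2938

$3,997.29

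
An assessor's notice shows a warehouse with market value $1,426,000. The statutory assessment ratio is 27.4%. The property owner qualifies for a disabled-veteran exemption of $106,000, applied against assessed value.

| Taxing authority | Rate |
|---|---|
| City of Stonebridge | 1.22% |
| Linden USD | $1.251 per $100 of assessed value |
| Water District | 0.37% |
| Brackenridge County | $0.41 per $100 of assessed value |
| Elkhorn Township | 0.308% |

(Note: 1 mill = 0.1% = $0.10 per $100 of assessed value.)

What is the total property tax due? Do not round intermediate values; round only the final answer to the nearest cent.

$10,133.33

Assessed value = $1,426,000 × 0.274 = $390,724
Taxable value = $390,724 − $106,000 = $284,724
City of Stonebridge: $284,724 × 0.0122 = $3,473.6328
Linden USD: $284,724 × 0.01251 = $3,561.89724
Water District: $284,724 × 0.0037 = $1,053.4788
Brackenridge County: $284,724 × 0.0041 = $1,167.3684
Elkhorn Township: $284,724 × 0.00308 = $876.94992
Total = $10,133.32716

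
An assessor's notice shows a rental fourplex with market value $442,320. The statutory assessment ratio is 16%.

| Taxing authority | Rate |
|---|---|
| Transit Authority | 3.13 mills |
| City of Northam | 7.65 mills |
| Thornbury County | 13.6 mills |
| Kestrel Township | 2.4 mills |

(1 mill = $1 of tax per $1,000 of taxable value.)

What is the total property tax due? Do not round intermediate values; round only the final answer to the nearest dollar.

Assessed value = $442,320 × 0.16 = $70,771.2
Transit Authority: $70,771.2 × 0.00313 = $221.513856
City of Northam: $70,771.2 × 0.00765 = $541.39968
Thornbury County: $70,771.2 × 0.0136 = $962.48832
Kestrel Township: $70,771.2 × 0.0024 = $169.85088
Total = $221.513856 + $541.39968 + $962.48832 + $169.85088 = $1,895.252736

$1,895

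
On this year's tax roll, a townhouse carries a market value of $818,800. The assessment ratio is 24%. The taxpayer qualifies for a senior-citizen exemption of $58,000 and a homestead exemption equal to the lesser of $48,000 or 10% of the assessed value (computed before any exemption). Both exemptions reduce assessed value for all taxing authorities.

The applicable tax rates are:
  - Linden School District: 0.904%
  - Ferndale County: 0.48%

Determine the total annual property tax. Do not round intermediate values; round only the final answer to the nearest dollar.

Assessed value = $818,800 × 0.24 = $196,512
Homestead exemption = min($48,000, 10% × $196,512) = min($48,000, $19,651.2) = $19,651.2 (percentage binds)
Taxable value = $196,512 − $58,000 − $19,651.2 = $118,860.8
Linden School District: $118,860.8 × 0.00904 = $1,074.501632
Ferndale County: $118,860.8 × 0.0048 = $570.53184
Total = $1,645.033472

$1,645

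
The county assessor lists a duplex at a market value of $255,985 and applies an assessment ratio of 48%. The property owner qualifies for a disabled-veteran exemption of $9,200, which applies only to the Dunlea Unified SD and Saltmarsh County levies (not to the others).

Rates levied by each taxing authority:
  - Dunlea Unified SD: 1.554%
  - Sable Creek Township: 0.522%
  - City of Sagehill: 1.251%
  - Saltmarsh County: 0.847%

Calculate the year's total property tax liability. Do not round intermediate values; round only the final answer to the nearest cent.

$4,907.82

Assessed value = $255,985 × 0.48 = $122,872.8
Dunlea Unified SD: ($122,872.8 − $9,200) × 0.01554 = $113,672.8 × 0.01554 = $1,766.475312
Sable Creek Township: $122,872.8 × 0.00522 = $641.396016
City of Sagehill: $122,872.8 × 0.01251 = $1,537.138728
Saltmarsh County: ($122,872.8 − $9,200) × 0.00847 = $113,672.8 × 0.00847 = $962.808616
Total = $4,907.818672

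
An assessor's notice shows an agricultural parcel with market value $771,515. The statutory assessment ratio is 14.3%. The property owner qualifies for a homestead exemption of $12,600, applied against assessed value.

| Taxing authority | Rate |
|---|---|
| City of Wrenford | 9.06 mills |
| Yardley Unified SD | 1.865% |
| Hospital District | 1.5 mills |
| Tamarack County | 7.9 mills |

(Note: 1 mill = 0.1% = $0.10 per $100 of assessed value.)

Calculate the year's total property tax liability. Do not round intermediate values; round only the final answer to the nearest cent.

$3,626.64

Assessed value = $771,515 × 0.143 = $110,326.645
Taxable value = $110,326.645 − $12,600 = $97,726.645
City of Wrenford: $97,726.645 × 0.00906 = $885.4034037
Yardley Unified SD: $97,726.645 × 0.01865 = $1,822.60192925
Hospital District: $97,726.645 × 0.0015 = $146.5899675
Tamarack County: $97,726.645 × 0.0079 = $772.0404955
Total = $3,626.63579595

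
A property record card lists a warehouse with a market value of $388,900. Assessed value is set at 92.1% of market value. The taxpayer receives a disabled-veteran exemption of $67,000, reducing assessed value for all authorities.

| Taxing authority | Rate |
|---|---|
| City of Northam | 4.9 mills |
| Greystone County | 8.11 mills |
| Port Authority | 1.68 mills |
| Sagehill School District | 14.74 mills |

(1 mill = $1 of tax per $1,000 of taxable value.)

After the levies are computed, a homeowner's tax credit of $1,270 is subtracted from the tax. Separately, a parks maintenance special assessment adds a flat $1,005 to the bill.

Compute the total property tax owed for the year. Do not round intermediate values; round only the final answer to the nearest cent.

$8,304.34

Assessed value = $388,900 × 0.921 = $358,176.9
Taxable value = $358,176.9 − $67,000 = $291,176.9
City of Northam: $291,176.9 × 0.0049 = $1,426.76681
Greystone County: $291,176.9 × 0.00811 = $2,361.444659
Port Authority: $291,176.9 × 0.00168 = $489.177192
Sagehill School District: $291,176.9 × 0.01474 = $4,291.947506
Levies subtotal = $8,569.336167
After credit = $8,569.336167 − $1,270 = $7,299.336167
Total = $7,299.336167 + $1,005 = $8,304.336167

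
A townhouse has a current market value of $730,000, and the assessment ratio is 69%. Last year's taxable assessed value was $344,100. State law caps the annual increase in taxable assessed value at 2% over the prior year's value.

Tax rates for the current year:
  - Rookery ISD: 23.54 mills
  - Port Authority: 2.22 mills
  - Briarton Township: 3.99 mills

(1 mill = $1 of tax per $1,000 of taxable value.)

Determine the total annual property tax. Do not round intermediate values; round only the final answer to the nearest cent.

Uncapped assessed value = $730,000 × 0.69 = $503,700
Cap limit = $344,100 × 1.02 = $350,982
Taxable assessed value = min($503,700, $350,982) = $350,982 (cap binds)
Rookery ISD: $350,982 × 0.02354 = $8,262.11628
Port Authority: $350,982 × 0.00222 = $779.18004
Briarton Township: $350,982 × 0.00399 = $1,400.41818
Total = $10,441.7145

$10,441.71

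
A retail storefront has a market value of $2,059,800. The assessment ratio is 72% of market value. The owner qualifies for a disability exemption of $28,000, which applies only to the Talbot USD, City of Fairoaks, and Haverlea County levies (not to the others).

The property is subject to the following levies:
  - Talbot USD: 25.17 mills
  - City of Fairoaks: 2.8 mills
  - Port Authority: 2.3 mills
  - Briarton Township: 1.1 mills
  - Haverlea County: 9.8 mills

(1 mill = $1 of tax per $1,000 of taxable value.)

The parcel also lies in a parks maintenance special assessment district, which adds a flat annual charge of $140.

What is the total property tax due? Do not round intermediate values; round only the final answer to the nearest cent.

$60,139.86

Assessed value = $2,059,800 × 0.72 = $1,483,056
Talbot USD: ($1,483,056 − $28,000) × 0.02517 = $1,455,056 × 0.02517 = $36,623.75952
City of Fairoaks: ($1,483,056 − $28,000) × 0.0028 = $1,455,056 × 0.0028 = $4,074.1568
Port Authority: $1,483,056 × 0.0023 = $3,411.0288
Briarton Township: $1,483,056 × 0.0011 = $1,631.3616
Haverlea County: ($1,483,056 − $28,000) × 0.0098 = $1,455,056 × 0.0098 = $14,259.5488
Levies subtotal = $59,999.85552
Total = $59,999.85552 + $140 = $60,139.85552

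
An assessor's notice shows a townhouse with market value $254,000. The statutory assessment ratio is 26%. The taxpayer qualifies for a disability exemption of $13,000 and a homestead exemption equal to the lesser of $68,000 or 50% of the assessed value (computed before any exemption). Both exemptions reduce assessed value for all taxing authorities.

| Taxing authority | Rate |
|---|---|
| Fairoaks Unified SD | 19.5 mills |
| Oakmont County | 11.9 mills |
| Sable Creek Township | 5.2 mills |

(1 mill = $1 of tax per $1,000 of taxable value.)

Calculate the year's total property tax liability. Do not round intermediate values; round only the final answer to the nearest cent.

$732.73

Assessed value = $254,000 × 0.26 = $66,040
Homestead exemption = min($68,000, 50% × $66,040) = min($68,000, $33,020) = $33,020 (percentage binds)
Taxable value = $66,040 − $13,000 − $33,020 = $20,020
Fairoaks Unified SD: $20,020 × 0.0195 = $390.39
Oakmont County: $20,020 × 0.0119 = $238.238
Sable Creek Township: $20,020 × 0.0052 = $104.104
Total = $732.732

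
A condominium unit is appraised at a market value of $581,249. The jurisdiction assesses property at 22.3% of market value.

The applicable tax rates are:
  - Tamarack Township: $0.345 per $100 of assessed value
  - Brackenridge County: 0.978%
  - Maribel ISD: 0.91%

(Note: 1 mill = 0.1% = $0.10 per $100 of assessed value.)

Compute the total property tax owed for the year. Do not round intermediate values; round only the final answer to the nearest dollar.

$2,894

Assessed value = $581,249 × 0.223 = $129,618.527
Tamarack Township: $129,618.527 × 0.00345 = $447.18391815
Brackenridge County: $129,618.527 × 0.00978 = $1,267.66919406
Maribel ISD: $129,618.527 × 0.0091 = $1,179.5285957
Total = $2,894.38170791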